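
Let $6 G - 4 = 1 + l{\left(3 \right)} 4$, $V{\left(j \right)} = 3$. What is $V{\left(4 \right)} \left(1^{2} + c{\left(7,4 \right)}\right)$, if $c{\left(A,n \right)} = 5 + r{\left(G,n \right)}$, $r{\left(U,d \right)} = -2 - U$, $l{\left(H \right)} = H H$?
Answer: $- \frac{17}{2} \approx -8.5$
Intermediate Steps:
$l{\left(H \right)} = H^{2}$
$G = \frac{41}{6}$ ($G = \frac{2}{3} + \frac{1 + 3^{2} \cdot 4}{6} = \frac{2}{3} + \frac{1 + 9 \cdot 4}{6} = \frac{2}{3} + \frac{1 + 36}{6} = \frac{2}{3} + \frac{1}{6} \cdot 37 = \frac{2}{3} + \frac{37}{6} = \frac{41}{6} \approx 6.8333$)
$c{\left(A,n \right)} = - \frac{23}{6}$ ($c{\left(A,n \right)} = 5 - \frac{53}{6} = - \frac{23}{6}$)
$V{\left(4 \right)} \left(1^{2} + c{\left(7,4 \right)}\right) = 3 \left(1^{2} - \frac{23}{6}\right) = 3 \left(1 - \frac{23}{6}\right) = 3 \left(- \frac{17}{6}\right) = - \frac{17}{2}$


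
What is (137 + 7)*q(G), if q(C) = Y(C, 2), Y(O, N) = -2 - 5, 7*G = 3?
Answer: -1008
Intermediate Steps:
G = 3/7 (G = (⅐)*3 = 3/7 ≈ 0.42857)
Y(O, N) = -7
q(C) = -7
(137 + 7)*q(G) = (137 + 7)*(-7) = 144*(-7) = -1008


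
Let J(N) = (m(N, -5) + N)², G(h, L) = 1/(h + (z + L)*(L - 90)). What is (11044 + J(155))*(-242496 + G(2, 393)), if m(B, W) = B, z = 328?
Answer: -5676155756337016/218465 ≈ -2.5982e+10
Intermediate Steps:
G(h, L) = 1/(h + (-90 + L)*(328 + L)) (G(h, L) = 1/(h + (328 + L)*(L - 90)) = 1/(h + (328 + L)*(-90 + L)) = 1/(h + (-90 + L)*(328 + L)))
J(N) = 4*N² (J(N) = (N + N)² = (2*N)² = 4*N²)
(11044 + J(155))*(-242496 + G(2, 393)) = (11044 + 4*155²)*(-242496 + 1/(-29520 + 2 + 393² + 238*393)) = (11044 + 4*24025)*(-242496 + 1/(-29520 + 2 + 154449 + 93534)) = (11044 + 96100)*(-242496 + 1/218465) = 107144*(-242496 + 1/218465) = 107144*(-52976888639/218465) = -5676155756337016/218465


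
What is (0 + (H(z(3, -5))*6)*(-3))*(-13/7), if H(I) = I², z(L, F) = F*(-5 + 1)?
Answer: 93600/7 ≈ 13371.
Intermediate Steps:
z(L, F) = -4*F (z(L, F) = F*(-4) = -4*F)
(0 + (H(z(3, -5))*6)*(-3))*(-13/7) = (0 + ((-4*(-5))²*6)*(-3))*(-13/7) = (0 + (20²*6)*(-3))*(-13*⅐) = (0 + (400*6)*(-3))*(-13/7) = (0 + 2400*(-3))*(-13/7) = (0 - 7200)*(-13/7) = -7200*(-13/7) = 93600/7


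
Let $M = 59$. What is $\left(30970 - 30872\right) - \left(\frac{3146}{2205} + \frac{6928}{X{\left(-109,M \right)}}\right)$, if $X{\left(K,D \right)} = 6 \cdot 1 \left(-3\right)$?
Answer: $\frac{1061624}{2205} \approx 481.46$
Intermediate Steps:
$X{\left(K,D \right)} = -18$ ($X{\left(K,D \right)} = 6 \left(-3\right) = -18$)
$\left(30970 - 30872\right) - \left(\frac{3146}{2205} + \frac{6928}{X{\left(-109,M \right)}}\right) = \left(30970 - 30872\right) - \left(- \frac{3464}{9} + \frac{3146}{2205}\right) = 98 - - \frac{845534}{2205} = 98 + \left(\frac{3464}{9} - \frac{3146}{2205}\right) = 98 + \frac{845534}{2205} = \frac{1061624}{2205}$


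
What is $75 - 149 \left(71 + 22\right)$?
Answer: $-13782$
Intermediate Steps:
$75 - 149 \left(71 + 22\right) = 75 - 13857 = -13782$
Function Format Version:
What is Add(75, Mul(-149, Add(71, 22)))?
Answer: -13782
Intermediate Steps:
Add(75, Mul(-149, Add(71, 22))) = Add(75, Mul(-149, 93)) = Add(75, -13857) = -13782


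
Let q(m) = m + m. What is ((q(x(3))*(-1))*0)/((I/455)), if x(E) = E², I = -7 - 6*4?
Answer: 0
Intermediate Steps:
I = -31 (I = -7 - 24 = -31)
q(m) = 2*m
((q(x(3))*(-1))*0)/((I/455)) = (((2*3²)*(-1))*0)/((-31/455)) = (((2*9)*(-1))*0)/((-31*1/455)) = ((18*(-1))*0)/(-31/455) = -18*0*(-455/31) = 0*(-455/31) = 0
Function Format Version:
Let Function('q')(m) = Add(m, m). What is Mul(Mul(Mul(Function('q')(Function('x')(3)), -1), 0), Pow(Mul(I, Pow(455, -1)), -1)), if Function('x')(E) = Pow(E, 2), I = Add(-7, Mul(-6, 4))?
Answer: 0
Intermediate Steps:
I = -31 (I = Add(-7, -24) = -31)
Function('q')(m) = Mul(2, m)
Mul(Mul(Mul(Function('q')(Function('x')(3)), -1), 0), Pow(Mul(I, Pow(455, -1)), -1)) = Mul(Mul(Mul(Mul(2, Pow(3, 2)), -1), 0), Pow(Mul(-31, Pow(455, -1)), -1)) = Mul(Mul(Mul(Mul(2, 9), -1), 0), Pow(Mul(-31, Rational(1, 455)), -1)) = Mul(Mul(Mul(18, -1), 0), Pow(Rational(-31, 455), -1)) = Mul(Mul(-18, 0), Rational(-455, 31)) = Mul(0, Rational(-455, 31)) = 0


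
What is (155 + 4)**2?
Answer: 25281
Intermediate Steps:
(155 + 4)**2 = 159**2 = 25281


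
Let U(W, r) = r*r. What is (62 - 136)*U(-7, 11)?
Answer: -8954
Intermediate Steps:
U(W, r) = r**2
(62 - 136)*U(-7, 11) = (62 - 136)*11**2 = -74*121 = -8954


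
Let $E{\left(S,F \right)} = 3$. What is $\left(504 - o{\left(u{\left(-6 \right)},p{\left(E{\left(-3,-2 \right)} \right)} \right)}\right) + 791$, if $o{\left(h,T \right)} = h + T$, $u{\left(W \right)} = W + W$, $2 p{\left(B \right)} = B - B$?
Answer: $1307$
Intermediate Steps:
$p{\left(B \right)} = 0$ ($p{\left(B \right)} = \frac{B - B}{2} = \frac{1}{2} \cdot 0 = 0$)
$u{\left(W \right)} = 2 W$
$o{\left(h,T \right)} = T + h$
$\left(504 - o{\left(u{\left(-6 \right)},p{\left(E{\left(-3,-2 \right)} \right)} \right)}\right) + 791 = \left(504 - \left(0 + 2 \left(-6\right)\right)\right) + 791 = \left(504 - \left(0 - 12\right)\right) + 791 = \left(504 - -12\right) + 791 = \left(504 + 12\right) + 791 = 516 + 791 = 1307$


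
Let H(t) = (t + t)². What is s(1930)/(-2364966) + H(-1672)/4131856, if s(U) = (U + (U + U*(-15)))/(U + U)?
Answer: 3305733912205/1221462369612 ≈ 2.7064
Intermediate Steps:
H(t) = 4*t² (H(t) = (2*t)² = 4*t²)
s(U) = -13/2 (s(U) = (U + (U - 15*U))/((2*U)) = (U - 14*U)*(1/(2*U)) = (-13*U)*(1/(2*U)) = -13/2)
s(1930)/(-2364966) + H(-1672)/4131856 = -13/2/(-2364966) + (4*(-1672)²)/4131856 = -13/2*(-1/2364966) + (4*2795584)*(1/4131856) = 13/4729932 + 11182336*(1/4131856) = 13/4729932 + 698896/258241 = 3305733912205/1221462369612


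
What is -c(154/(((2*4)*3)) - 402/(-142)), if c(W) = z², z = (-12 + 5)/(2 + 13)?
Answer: -49/225 ≈ -0.21778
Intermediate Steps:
z = -7/15 ≈ -0.46667
c(W) = 49/225 (c(W) = (-7/15)² = 49/225)
-c(154/(((2*4)*3)) - 402/(-142)) = -1*49/225 = -49/225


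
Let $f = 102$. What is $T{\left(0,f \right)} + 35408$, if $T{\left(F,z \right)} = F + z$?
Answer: $35510$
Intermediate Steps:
$T{\left(0,f \right)} + 35408 = \left(0 + 102\right) + 35408 = 102 + 35408 = 35510$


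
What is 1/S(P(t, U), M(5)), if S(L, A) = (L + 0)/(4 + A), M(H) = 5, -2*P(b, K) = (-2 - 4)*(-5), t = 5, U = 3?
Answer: -⅗ ≈ -0.60000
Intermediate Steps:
P(b, K) = -15 (P(b, K) = -(-2 - 4)*(-5)/2 = -(-3)*(-5) = -½*30 = -15)
S(L, A) = L/(4 + A)
1/S(P(t, U), M(5)) = 1/(-15/(4 + 5)) = 1/(-15/9) = 1/(-15*⅑) = 1/(-5/3) = -⅗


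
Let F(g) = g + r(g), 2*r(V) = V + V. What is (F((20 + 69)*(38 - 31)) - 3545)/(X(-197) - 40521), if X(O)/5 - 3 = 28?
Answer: 2299/40366 ≈ 0.056954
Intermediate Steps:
X(O) = 155 (X(O) = 15 + 5*28 = 15 + 140 = 155)
r(V) = V (r(V) = (V + V)/2 = (2*V)/2 = V)
F(g) = 2*g (F(g) = g + g = 2*g)
(F((20 + 69)*(38 - 31)) - 3545)/(X(-197) - 40521) = (2*((20 + 69)*(38 - 31)) - 3545)/(155 - 40521) = (2*(89*7) - 3545)/(-40366) = (2*623 - 3545)*(-1/40366) = (1246 - 3545)*(-1/40366) = -2299*(-1/40366) = 2299/40366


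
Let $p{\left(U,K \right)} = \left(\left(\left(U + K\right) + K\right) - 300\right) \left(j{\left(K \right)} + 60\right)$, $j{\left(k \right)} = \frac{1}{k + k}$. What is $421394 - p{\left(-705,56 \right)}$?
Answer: $\frac{53197981}{112} \approx 4.7498 \cdot 10^{5}$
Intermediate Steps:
$j{\left(k \right)} = \frac{1}{2 k}$
$p{\left(U,K \right)} = \left(60 + \frac{1}{2 K}\right) \left(-300 + U + 2 K\right)$ ($p{\left(U,K \right)} = \left(\left(\left(U + K\right) + K\right) - 300\right) \left(\frac{1}{2 K} + 60\right) = \left(\left(\left(K + U\right) + K\right) - 300\right) \left(60 + \frac{1}{2 K}\right) = \left(\left(U + 2 K\right) - 300\right) \left(60 + \frac{1}{2 K}\right) = \left(-300 + U + 2 K\right) \left(60 + \frac{1}{2 K}\right) = \left(60 + \frac{1}{2 K}\right) \left(-300 + U + 2 K\right)$)
$421394 - p{\left(-705,56 \right)} = 421394 - \frac{-150 + \frac{1}{2} \left(-705\right) + 56 \left(-17999 + 60 \left(-705\right) + 120 \cdot 56\right)}{56} = 421394 - \frac{-150 - \frac{705}{2} + 56 \left(-17999 - 42300 + 6720\right)}{56} = 421394 - \frac{-150 - \frac{705}{2} + 56 \left(-53579\right)}{56} = 421394 - \frac{-150 - \frac{705}{2} - 3000424}{56} = 421394 - \frac{1}{56} \left(- \frac{6001853}{2}\right) = 421394 - - \frac{6001853}{112} = 421394 + \frac{6001853}{112} = \frac{53197981}{112}$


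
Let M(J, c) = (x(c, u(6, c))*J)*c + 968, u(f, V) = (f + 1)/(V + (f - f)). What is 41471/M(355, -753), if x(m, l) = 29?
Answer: -41471/7751167 ≈ -0.0053503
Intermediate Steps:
u(f, V) = (1 + f)/V (u(f, V) = (1 + f)/(V + 0) = (1 + f)/V)
M(J, c) = 968 + 29*J*c (M(J, c) = (29*J)*c + 968 = 29*J*c + 968 = 968 + 29*J*c)
41471/M(355, -753) = 41471/(968 + 29*355*(-753)) = 41471/(968 - 7752135) = 41471/(-7751167) = 41471*(-1/7751167) = -41471/7751167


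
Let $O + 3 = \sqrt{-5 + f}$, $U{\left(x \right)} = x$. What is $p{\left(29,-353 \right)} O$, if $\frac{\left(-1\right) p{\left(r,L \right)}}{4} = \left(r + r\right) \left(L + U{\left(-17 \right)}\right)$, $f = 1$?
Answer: $-257520 + 171680 i \approx -2.5752 \cdot 10^{5} + 1.7168 \cdot 10^{5} i$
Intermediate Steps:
$O = -3 + 2 i$ ($O = -3 + \sqrt{-5 + 1} = -3 + \sqrt{-4} = -3 + 2 i \approx -3.0 + 2.0 i$)
$p{\left(r,L \right)} = - 8 r \left(-17 + L\right)$ ($p{\left(r,L \right)} = - 4 \left(r + r\right) \left(L - 17\right) = - 4 \cdot 2 r \left(-17 + L\right) = - 8 r \left(-17 + L\right)$)
$p{\left(29,-353 \right)} O = 8 \cdot 29 \left(17 - -353\right) \left(-3 + 2 i\right) = 8 \cdot 29 \left(17 + 353\right) \left(-3 + 2 i\right) = 8 \cdot 29 \cdot 370 \left(-3 + 2 i\right) = 85840 \left(-3 + 2 i\right) = -257520 + 171680 i$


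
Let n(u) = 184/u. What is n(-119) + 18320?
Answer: 2179896/119 ≈ 18318.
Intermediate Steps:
n(-119) + 18320 = 184/(-119) + 18320 = 184*(-1/119) + 18320 = -184/119 + 18320 = 2179896/119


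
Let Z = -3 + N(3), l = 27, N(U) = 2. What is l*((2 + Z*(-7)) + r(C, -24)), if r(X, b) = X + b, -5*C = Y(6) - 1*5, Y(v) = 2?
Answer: -1944/5 ≈ -388.80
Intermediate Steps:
Z = -1 (Z = -3 + 2 = -1)
C = ⅗ (C = -(2 - 1*5)/5 = -(2 - 5)/5 = -⅕*(-3) = ⅗ ≈ 0.60000)
l*((2 + Z*(-7)) + r(C, -24)) = 27*((2 - 1*(-7)) + (⅗ - 24)) = 27*((2 + 7) - 117/5) = 27*(9 - 117/5) = 27*(-72/5) = -1944/5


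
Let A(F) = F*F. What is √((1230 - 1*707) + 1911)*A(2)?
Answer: 4*√2434 ≈ 197.34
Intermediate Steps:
A(F) = F²
√((1230 - 1*707) + 1911)*A(2) = √((1230 - 1*707) + 1911)*2² = √((1230 - 707) + 1911)*4 = √(523 + 1911)*4 = √2434*4 = 4*√2434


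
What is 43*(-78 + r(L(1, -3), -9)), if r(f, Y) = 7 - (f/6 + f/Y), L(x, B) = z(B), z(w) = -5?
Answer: -54739/18 ≈ -3041.1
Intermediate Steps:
L(x, B) = -5
r(f, Y) = 7 - f/6 - f/Y (r(f, Y) = 7 - (f*(⅙) + f/Y) = 7 - (f/6 + f/Y) = 7 + (-f/6 - f/Y) = 7 - f/6 - f/Y)
43*(-78 + r(L(1, -3), -9)) = 43*(-78 + (7 - ⅙*(-5) - 1*(-5)/(-9))) = 43*(-78 + (7 + ⅚ - 1*(-5)*(-⅑))) = 43*(-78 + (7 + ⅚ - 5/9)) = 43*(-78 + 131/18) = 43*(-1273/18) = -54739/18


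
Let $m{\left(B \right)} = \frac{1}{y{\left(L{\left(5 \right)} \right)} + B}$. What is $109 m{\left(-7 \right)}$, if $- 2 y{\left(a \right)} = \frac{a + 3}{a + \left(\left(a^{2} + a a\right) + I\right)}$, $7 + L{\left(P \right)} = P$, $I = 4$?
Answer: $- \frac{2180}{141} \approx -15.461$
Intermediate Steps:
$L{\left(P \right)} = -7 + P$
$y{\left(a \right)} = - \frac{3 + a}{2 \left(4 + a + 2 a^{2}\right)}$ ($y{\left(a \right)} = - \frac{\left(a + 3\right) \frac{1}{a + \left(\left(a^{2} + a a\right) + 4\right)}}{2} = - \frac{\left(3 + a\right) \frac{1}{a + \left(\left(a^{2} + a^{2}\right) + 4\right)}}{2} = - \frac{\left(3 + a\right) \frac{1}{a + \left(2 a^{2} + 4\right)}}{2} = - \frac{\left(3 + a\right) \frac{1}{a + \left(4 + 2 a^{2}\right)}}{2} = - \frac{\left(3 + a\right) \frac{1}{4 + a + 2 a^{2}}}{2} = - \frac{\frac{1}{4 + a + 2 a^{2}} \left(3 + a\right)}{2} = - \frac{3 + a}{2 \left(4 + a + 2 a^{2}\right)}$)
$m{\left(B \right)} = \frac{1}{- \frac{1}{20} + B}$ ($m{\left(B \right)} = \frac{1}{\frac{-3 - \left(-7 + 5\right)}{2 \left(4 + \left(-7 + 5\right) + 2 \left(-7 + 5\right)^{2}\right)} + B} = \frac{1}{\frac{-3 - -2}{2 \left(4 - 2 + 2 \left(-2\right)^{2}\right)} + B} = \frac{1}{\frac{-3 + 2}{2 \left(4 - 2 + 2 \cdot 4\right)} + B} = \frac{1}{\frac{1}{2} \frac{1}{4 - 2 + 8} \left(-1\right) + B} = \frac{1}{\frac{1}{2} \cdot \frac{1}{10} \left(-1\right) + B} = \frac{1}{- \frac{1}{20} + B}$)
$109 m{\left(-7 \right)} = 109 \frac{20}{-1 + 20 \left(-7\right)} = 109 \frac{20}{-1 - 140} = 109 \frac{20}{-141} = 109 \cdot 20 \left(- \frac{1}{141}\right) = 109 \left(- \frac{20}{141}\right) = - \frac{2180}{141}$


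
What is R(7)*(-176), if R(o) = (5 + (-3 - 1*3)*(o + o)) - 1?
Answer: 14080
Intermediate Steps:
R(o) = 4 - 12*o (R(o) = (5 + (-3 - 3)*(2*o)) - 1 = (5 - 12*o) - 1 = 4 - 12*o)
R(7)*(-176) = (4 - 12*7)*(-176) = (4 - 84)*(-176) = -80*(-176) = 14080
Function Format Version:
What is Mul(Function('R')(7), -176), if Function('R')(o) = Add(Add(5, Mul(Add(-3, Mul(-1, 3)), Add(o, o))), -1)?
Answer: 14080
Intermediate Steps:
Function('R')(o) = Add(4, Mul(-12, o)) (Function('R')(o) = Add(Add(5, Mul(Add(-3, -3), Mul(2, o))), -1) = Add(Add(5, Mul(-6, Mul(2, o))), -1) = Add(Add(5, Mul(-12, o)), -1) = Add(4, Mul(-12, o)))
Mul(Function('R')(7), -176) = Mul(Add(4, Mul(-12, 7)), -176) = Mul(Add(4, -84), -176) = Mul(-80, -176) = 14080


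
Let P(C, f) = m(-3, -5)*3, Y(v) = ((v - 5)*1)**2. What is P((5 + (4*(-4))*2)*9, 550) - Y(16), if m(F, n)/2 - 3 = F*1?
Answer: -121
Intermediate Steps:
m(F, n) = 6 + 2*F (m(F, n) = 6 + 2*(F*1) = 6 + 2*F)
Y(v) = (-5 + v)**2 (Y(v) = ((-5 + v)*1)**2 = (-5 + v)**2)
P(C, f) = 0 (P(C, f) = (6 + 2*(-3))*3 = (6 - 6)*3 = 0*3 = 0)
P((5 + (4*(-4))*2)*9, 550) - Y(16) = 0 - (-5 + 16)**2 = 0 - 1*11**2 = 0 - 1*121 = 0 - 121 = -121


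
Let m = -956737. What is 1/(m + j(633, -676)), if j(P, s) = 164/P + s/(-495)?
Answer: -104445/99926226269 ≈ -1.0452e-6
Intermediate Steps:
j(P, s) = 164/P - s/495 (j(P, s) = 164/P + s*(-1/495) = 164/P - s/495)
1/(m + j(633, -676)) = 1/(-956737 + (164/633 - 1/495*(-676))) = 1/(-956737 + (164*(1/633) + 676/495)) = 1/(-956737 + (164/633 + 676/495)) = 1/(-956737 + 169696/104445) = 1/(-99926226269/104445) = -104445/99926226269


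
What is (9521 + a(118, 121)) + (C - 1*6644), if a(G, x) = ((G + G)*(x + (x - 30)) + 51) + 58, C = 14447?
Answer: 67465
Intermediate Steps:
a(G, x) = 109 + 2*G*(-30 + 2*x) (a(G, x) = ((2*G)*(x + (-30 + x)) + 51) + 58 = ((2*G)*(-30 + 2*x) + 51) + 58 = (2*G*(-30 + 2*x) + 51) + 58 = (51 + 2*G*(-30 + 2*x)) + 58 = 109 + 2*G*(-30 + 2*x))
(9521 + a(118, 121)) + (C - 1*6644) = (9521 + (109 - 60*118 + 4*118*121)) + (14447 - 1*6644) = (9521 + (109 - 7080 + 57112)) + (14447 - 6644) = (9521 + 50141) + 7803 = 59662 + 7803 = 67465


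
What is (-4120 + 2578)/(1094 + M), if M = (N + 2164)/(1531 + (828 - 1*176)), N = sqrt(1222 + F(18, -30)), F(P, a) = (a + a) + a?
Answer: -670534713673/476154134402 + 561031*sqrt(283)/476154134402 ≈ -1.4082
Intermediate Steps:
F(P, a) = 3*a (F(P, a) = 2*a + a = 3*a)
N = 2*sqrt(283) (N = sqrt(1222 + 3*(-30)) = sqrt(1222 - 90) = sqrt(1132) = 2*sqrt(283) ≈ 33.645)
M = 2164/2183 + 2*sqrt(283)/2183 (M = (2*sqrt(283) + 2164)/(1531 + (828 - 1*176)) = (2164 + 2*sqrt(283))/(1531 + (828 - 176)) = (2164 + 2*sqrt(283))/(1531 + 652) = (2164 + 2*sqrt(283))/2183 = (2164 + 2*sqrt(283))*(1/2183) = 2164/2183 + 2*sqrt(283)/2183 ≈ 1.0067)
(-4120 + 2578)/(1094 + M) = (-4120 + 2578)/(1094 + (2164/2183 + 2*sqrt(283)/2183)) = -1542/(2390366/2183 + 2*sqrt(283)/2183)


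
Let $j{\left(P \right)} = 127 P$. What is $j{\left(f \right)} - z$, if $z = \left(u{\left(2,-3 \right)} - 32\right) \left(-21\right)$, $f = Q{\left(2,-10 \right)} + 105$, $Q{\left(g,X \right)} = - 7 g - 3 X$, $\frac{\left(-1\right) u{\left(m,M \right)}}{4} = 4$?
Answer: $14359$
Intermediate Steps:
$u{\left(m,M \right)} = -16$ ($u{\left(m,M \right)} = \left(-4\right) 4 = -16$)
$f = 121$ ($f = \left(\left(-7\right) 2 - -30\right) + 105 = \left(-14 + 30\right) + 105 = 16 + 105 = 121$)
$z = 1008$ ($z = \left(-16 - 32\right) \left(-21\right) = \left(-48\right) \left(-21\right) = 1008$)
$j{\left(f \right)} - z = 127 \cdot 121 - 1008 = 15367 - 1008 = 14359$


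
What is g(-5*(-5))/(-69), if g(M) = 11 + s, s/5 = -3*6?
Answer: 79/69 ≈ 1.1449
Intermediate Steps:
s = -90 (s = 5*(-3*6) = 5*(-18) = -90)
g(M) = -79 (g(M) = 11 - 90 = -79)
g(-5*(-5))/(-69) = -79/(-69) = -79*(-1/69) = 79/69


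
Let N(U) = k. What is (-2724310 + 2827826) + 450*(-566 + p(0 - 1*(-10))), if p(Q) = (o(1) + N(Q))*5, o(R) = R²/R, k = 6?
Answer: -135434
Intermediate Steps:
N(U) = 6
o(R) = R
p(Q) = 35 (p(Q) = (1 + 6)*5 = 7*5 = 35)
(-2724310 + 2827826) + 450*(-566 + p(0 - 1*(-10))) = (-2724310 + 2827826) + 450*(-566 + 35) = 103516 + 450*(-531) = 103516 - 238950 = -135434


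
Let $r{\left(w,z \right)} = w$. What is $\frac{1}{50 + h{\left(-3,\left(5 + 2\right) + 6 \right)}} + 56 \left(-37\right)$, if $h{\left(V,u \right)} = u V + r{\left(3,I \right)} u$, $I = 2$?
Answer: $- \frac{103599}{50} \approx -2072.0$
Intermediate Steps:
$h{\left(V,u \right)} = 3 u + V u$ ($h{\left(V,u \right)} = u V + 3 u = V u + 3 u = 3 u + V u$)
$\frac{1}{50 + h{\left(-3,\left(5 + 2\right) + 6 \right)}} + 56 \left(-37\right) = \frac{1}{50 + \left(\left(5 + 2\right) + 6\right) \left(3 - 3\right)} + 56 \left(-37\right) = \frac{1}{50 + \left(7 + 6\right) 0} - 2072 = \frac{1}{50 + 13 \cdot 0} - 2072 = \frac{1}{50 + 0} - 2072 = \frac{1}{50} - 2072 = - \frac{103599}{50}$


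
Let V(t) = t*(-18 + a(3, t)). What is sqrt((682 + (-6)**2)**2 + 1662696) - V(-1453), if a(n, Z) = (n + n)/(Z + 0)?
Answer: -26160 + 2*sqrt(544555) ≈ -24684.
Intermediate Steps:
a(n, Z) = 2*n/Z (a(n, Z) = (2*n)/Z = 2*n/Z)
V(t) = t*(-18 + 6/t) (V(t) = t*(-18 + 2*3/t) = t*(-18 + 6/t))
sqrt((682 + (-6)**2)**2 + 1662696) - V(-1453) = sqrt((682 + (-6)**2)**2 + 1662696) - (6 - 18*(-1453)) = sqrt((682 + 36)**2 + 1662696) - (6 + 26154) = sqrt(718**2 + 1662696) - 1*26160 = sqrt(515524 + 1662696) - 26160 = sqrt(2178220) - 26160 = 2*sqrt(544555) - 26160 = -26160 + 2*sqrt(544555)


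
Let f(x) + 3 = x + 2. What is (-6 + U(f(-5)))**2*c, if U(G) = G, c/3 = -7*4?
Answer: -12096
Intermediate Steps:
f(x) = -1 + x (f(x) = -3 + (x + 2) = -3 + (2 + x) = -1 + x)
c = -84 (c = 3*(-7*4) = 3*(-28) = -84)
(-6 + U(f(-5)))**2*c = (-6 + (-1 - 5))**2*(-84) = (-6 - 6)**2*(-84) = (-12)**2*(-84) = 144*(-84) = -12096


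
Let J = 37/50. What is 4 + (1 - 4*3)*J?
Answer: -207/50 ≈ -4.1400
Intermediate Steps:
J = 37/50 (J = 37*(1/50) = 37/50 ≈ 0.74000)
4 + (1 - 4*3)*J = 4 + (1 - 4*3)*(37/50) = 4 + (1 - 12)*(37/50) = 4 - 11*37/50 = 4 - 407/50 = -207/50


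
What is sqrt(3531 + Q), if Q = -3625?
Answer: I*sqrt(94) ≈ 9.6954*I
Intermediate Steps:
sqrt(3531 + Q) = sqrt(3531 - 3625) = sqrt(-94) = I*sqrt(94)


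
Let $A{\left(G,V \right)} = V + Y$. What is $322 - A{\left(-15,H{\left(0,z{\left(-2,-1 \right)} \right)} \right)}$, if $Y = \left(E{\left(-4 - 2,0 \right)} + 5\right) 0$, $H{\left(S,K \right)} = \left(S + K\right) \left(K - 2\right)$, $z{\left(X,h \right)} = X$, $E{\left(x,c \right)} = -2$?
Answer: $314$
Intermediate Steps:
$H{\left(S,K \right)} = \left(-2 + K\right) \left(K + S\right)$ ($H{\left(S,K \right)} = \left(K + S\right) \left(-2 + K\right) = \left(-2 + K\right) \left(K + S\right)$)
$Y = 0$ ($Y = \left(-2 + 5\right) 0 = 3 \cdot 0 = 0$)
$A{\left(G,V \right)} = V$ ($A{\left(G,V \right)} = V + 0 = V$)
$322 - A{\left(-15,H{\left(0,z{\left(-2,-1 \right)} \right)} \right)} = 322 - \left(\left(-2\right)^{2} - -4 - 0 - 0\right) = 322 - \left(4 + 4 + 0 + 0\right) = 322 - 8 = 314$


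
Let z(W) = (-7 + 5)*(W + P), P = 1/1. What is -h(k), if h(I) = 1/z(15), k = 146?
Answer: 1/32 ≈ 0.031250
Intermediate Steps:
P = 1 (P = 1*1 = 1)
z(W) = -2 - 2*W (z(W) = (-7 + 5)*(W + 1) = -2*(1 + W) = -2 - 2*W)
h(I) = -1/32 (h(I) = 1/(-2 - 2*15) = 1/(-2 - 30) = 1/(-32) = -1/32)
-h(k) = -1*(-1/32) = 1/32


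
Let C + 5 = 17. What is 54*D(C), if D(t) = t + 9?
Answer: 1134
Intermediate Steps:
C = 12 (C = -5 + 17 = 12)
D(t) = 9 + t
54*D(C) = 54*(9 + 12) = 54*21 = 1134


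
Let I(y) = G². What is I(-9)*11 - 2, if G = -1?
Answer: 9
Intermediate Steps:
I(y) = 1 (I(y) = (-1)² = 1)
I(-9)*11 - 2 = 1*11 - 2 = 11 - 2 = 9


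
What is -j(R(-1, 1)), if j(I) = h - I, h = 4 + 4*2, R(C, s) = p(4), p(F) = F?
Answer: -8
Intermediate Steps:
R(C, s) = 4
h = 12 (h = 4 + 8 = 12)
j(I) = 12 - I
-j(R(-1, 1)) = -(12 - 1*4) = -(12 - 4) = -1*8 = -8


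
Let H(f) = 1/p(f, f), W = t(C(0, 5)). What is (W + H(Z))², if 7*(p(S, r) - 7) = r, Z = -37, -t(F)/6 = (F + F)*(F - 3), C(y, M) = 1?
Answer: 87025/144 ≈ 604.34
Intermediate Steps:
t(F) = -12*F*(-3 + F) (t(F) = -6*(F + F)*(F - 3) = -6*2*F*(-3 + F) = -12*F*(-3 + F))
W = 24 (W = 12*1*(3 - 1*1) = 12*1*(3 - 1) = 12*1*2 = 24)
p(S, r) = 7 + r/7
H(f) = 1/(7 + f/7)
(W + H(Z))² = (24 + 7/(49 - 37))² = (24 + 7/12)² = (295/12)² = 87025/144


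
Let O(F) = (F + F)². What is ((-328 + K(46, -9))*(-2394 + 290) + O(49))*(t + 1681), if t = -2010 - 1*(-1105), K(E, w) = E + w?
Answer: 482569568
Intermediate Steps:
O(F) = 4*F² (O(F) = (2*F)² = 4*F²)
t = -905 (t = -2010 + 1105 = -905)
((-328 + K(46, -9))*(-2394 + 290) + O(49))*(t + 1681) = ((-328 + (46 - 9))*(-2394 + 290) + 4*49²)*(-905 + 1681) = ((-328 + 37)*(-2104) + 4*2401)*776 = (-291*(-2104) + 9604)*776 = (612264 + 9604)*776 = 621868*776 = 482569568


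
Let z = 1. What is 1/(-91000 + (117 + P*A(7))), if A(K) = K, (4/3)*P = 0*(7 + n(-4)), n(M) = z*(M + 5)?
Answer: -1/90883 ≈ -1.1003e-5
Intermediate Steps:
n(M) = 5 + M (n(M) = 1*(M + 5) = 1*(5 + M) = 5 + M)
P = 0 (P = 3*(0*(7 + (5 - 4)))/4 = 3*(0*(7 + 1))/4 = 3*(0*8)/4 = (¾)*0 = 0)
1/(-91000 + (117 + P*A(7))) = 1/(-91000 + (117 + 0*7)) = 1/(-91000 + (117 + 0)) = 1/(-91000 + 117) = 1/(-90883) = -1/90883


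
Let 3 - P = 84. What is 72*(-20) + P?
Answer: -1521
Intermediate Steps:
P = -81 (P = 3 - 1*84 = 3 - 84 = -81)
72*(-20) + P = 72*(-20) - 81 = -1440 - 81 = -1521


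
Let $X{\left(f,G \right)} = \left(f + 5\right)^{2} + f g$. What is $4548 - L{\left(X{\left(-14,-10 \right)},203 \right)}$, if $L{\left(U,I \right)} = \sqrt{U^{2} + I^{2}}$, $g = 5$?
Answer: $4548 - \sqrt{41330} \approx 4344.7$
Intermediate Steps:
$X{\left(f,G \right)} = \left(5 + f\right)^{2} + 5 f$ ($X{\left(f,G \right)} = \left(f + 5\right)^{2} + f 5 = \left(5 + f\right)^{2} + 5 f$)
$L{\left(U,I \right)} = \sqrt{I^{2} + U^{2}}$
$4548 - L{\left(X{\left(-14,-10 \right)},203 \right)} = 4548 - \sqrt{203^{2} + \left(\left(5 - 14\right)^{2} + 5 \left(-14\right)\right)^{2}} = 4548 - \sqrt{41209 + \left(\left(-9\right)^{2} - 70\right)^{2}} = 4548 - \sqrt{41209 + \left(81 - 70\right)^{2}} = 4548 - \sqrt{41209 + 11^{2}} = 4548 - \sqrt{41209 + 121} = 4548 - \sqrt{41330}$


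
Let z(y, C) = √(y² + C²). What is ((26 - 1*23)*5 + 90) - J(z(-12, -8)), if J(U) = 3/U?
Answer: 105 - 3*√13/52 ≈ 104.79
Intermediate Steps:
z(y, C) = √(C² + y²)
((26 - 1*23)*5 + 90) - J(z(-12, -8)) = ((26 - 1*23)*5 + 90) - 3/(√((-8)² + (-12)²)) = ((26 - 23)*5 + 90) - 3/(√(64 + 144)) = (3*5 + 90) - 3/(√208) = (15 + 90) - 3/(4*√13) = 105 - 3*√13/52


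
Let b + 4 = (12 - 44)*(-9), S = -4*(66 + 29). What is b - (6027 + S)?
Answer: -5363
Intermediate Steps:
S = -380 (S = -4*95 = -380)
b = 284 (b = -4 + (12 - 44)*(-9) = -4 - 32*(-9) = -4 + 288 = 284)
b - (6027 + S) = 284 - (6027 - 380) = 284 - 1*5647 = 284 - 5647 = -5363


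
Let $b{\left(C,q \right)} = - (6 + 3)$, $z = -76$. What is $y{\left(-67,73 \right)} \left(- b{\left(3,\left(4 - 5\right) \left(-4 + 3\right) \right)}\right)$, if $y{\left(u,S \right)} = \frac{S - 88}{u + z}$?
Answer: $\frac{135}{143} \approx 0.94406$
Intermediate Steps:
$y{\left(u,S \right)} = \frac{-88 + S}{-76 + u}$ ($y{\left(u,S \right)} = \frac{S - 88}{u - 76} = \frac{-88 + S}{-76 + u}$)
$b{\left(C,q \right)} = -9$ ($b{\left(C,q \right)} = \left(-1\right) 9 = -9$)
$y{\left(-67,73 \right)} \left(- b{\left(3,\left(4 - 5\right) \left(-4 + 3\right) \right)}\right) = \frac{-88 + 73}{-76 - 67} \left(\left(-1\right) \left(-9\right)\right) = \frac{1}{-143} \left(-15\right) 9 = \left(- \frac{1}{143}\right) \left(-15\right) 9 = \frac{15}{143} \cdot 9 = \frac{135}{143}$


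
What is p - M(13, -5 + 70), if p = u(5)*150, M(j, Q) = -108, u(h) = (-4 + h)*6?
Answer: 1008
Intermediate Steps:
u(h) = -24 + 6*h
p = 900 (p = (-24 + 6*5)*150 = (-24 + 30)*150 = 6*150 = 900)
p - M(13, -5 + 70) = 900 - 1*(-108) = 900 + 108 = 1008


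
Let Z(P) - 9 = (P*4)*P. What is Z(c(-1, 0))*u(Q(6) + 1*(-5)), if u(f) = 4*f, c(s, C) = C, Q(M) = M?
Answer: 36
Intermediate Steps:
Z(P) = 9 + 4*P² (Z(P) = 9 + (P*4)*P = 9 + (4*P)*P = 9 + 4*P²)
Z(c(-1, 0))*u(Q(6) + 1*(-5)) = (9 + 4*0²)*(4*(6 + 1*(-5))) = (9 + 4*0)*(4*(6 - 5)) = (9 + 0)*(4*1) = 9*4 = 36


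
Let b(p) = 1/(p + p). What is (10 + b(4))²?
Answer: 6561/64 ≈ 102.52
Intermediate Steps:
b(p) = 1/(2*p)
(10 + b(4))² = (10 + (½)/4)² = (10 + (½)*(¼))² = (10 + ⅛)² = (81/8)² = 6561/64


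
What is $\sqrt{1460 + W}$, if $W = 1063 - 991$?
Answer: $2 \sqrt{383} \approx 39.141$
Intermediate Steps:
$W = 72$
$\sqrt{1460 + W} = \sqrt{1460 + 72} = \sqrt{1532} = 2 \sqrt{383}$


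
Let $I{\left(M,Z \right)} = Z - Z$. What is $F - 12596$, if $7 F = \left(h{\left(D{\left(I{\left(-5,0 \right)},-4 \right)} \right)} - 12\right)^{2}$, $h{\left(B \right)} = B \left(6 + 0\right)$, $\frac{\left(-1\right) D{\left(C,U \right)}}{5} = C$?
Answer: $- \frac{88028}{7} \approx -12575.0$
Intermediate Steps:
$I{\left(M,Z \right)} = 0$
$D{\left(C,U \right)} = - 5 C$
$h{\left(B \right)} = 6 B$ ($h{\left(B \right)} = B 6 = 6 B$)
$F = \frac{144}{7}$ ($F = \frac{\left(6 \left(\left(-5\right) 0\right) - 12\right)^{2}}{7} = \frac{\left(6 \cdot 0 - 12\right)^{2}}{7} = \frac{\left(0 - 12\right)^{2}}{7} = \frac{\left(-12\right)^{2}}{7} = \frac{1}{7} \cdot 144 = \frac{144}{7} \approx 20.571$)
$F - 12596 = \frac{144}{7} - 12596 = - \frac{88028}{7}$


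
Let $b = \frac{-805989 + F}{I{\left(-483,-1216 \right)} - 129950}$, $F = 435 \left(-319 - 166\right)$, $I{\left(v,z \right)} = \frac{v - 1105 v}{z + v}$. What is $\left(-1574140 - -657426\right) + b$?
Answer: $- \frac{101441919871756}{110659141} \approx -9.1671 \cdot 10^{5}$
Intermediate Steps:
$I{\left(v,z \right)} = - \frac{1104 v}{v + z}$ ($I{\left(v,z \right)} = \frac{\left(-1104\right) v}{v + z} = - \frac{1104 v}{v + z}$)
$F = -210975$ ($F = 435 \left(-485\right) = -210975$)
$b = \frac{863910918}{110659141}$ ($b = \frac{-805989 - 210975}{\left(-1104\right) \left(-483\right) \frac{1}{-483 - 1216} - 129950} = - \frac{1016964}{\left(-1104\right) \left(-483\right) \frac{1}{-1699} - 129950} = - \frac{1016964}{\left(-1104\right) \left(-483\right) \left(- \frac{1}{1699}\right) - 129950} = - \frac{1016964}{- \frac{533232}{1699} - 129950} = - \frac{1016964}{- \frac{221318282}{1699}} = \left(-1016964\right) \left(- \frac{1699}{221318282}\right) = \frac{863910918}{110659141} \approx 7.807$)
$\left(-1574140 - -657426\right) + b = \left(-1574140 - -657426\right) + \frac{863910918}{110659141} = \left(-1574140 + 657426\right) + \frac{863910918}{110659141} = -916714 + \frac{863910918}{110659141} = - \frac{101441919871756}{110659141}$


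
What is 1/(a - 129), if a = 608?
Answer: 1/479 ≈ 0.0020877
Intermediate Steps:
1/(a - 129) = 1/(608 - 129) = 1/479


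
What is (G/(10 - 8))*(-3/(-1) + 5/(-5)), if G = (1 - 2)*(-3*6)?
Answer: 18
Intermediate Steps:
G = 18 (G = -1*(-18) = 18)
(G/(10 - 8))*(-3/(-1) + 5/(-5)) = (18/(10 - 8))*(-3/(-1) + 5/(-5)) = (18/2)*(-3*(-1) + 5*(-⅕)) = ((½)*18)*(3 - 1) = 9*2 = 18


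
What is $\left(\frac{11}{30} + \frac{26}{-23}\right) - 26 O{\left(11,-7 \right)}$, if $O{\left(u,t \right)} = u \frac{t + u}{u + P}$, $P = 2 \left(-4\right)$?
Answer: $- \frac{263647}{690} \approx -382.1$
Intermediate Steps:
$P = -8$
$O{\left(u,t \right)} = \frac{u \left(t + u\right)}{-8 + u}$ ($O{\left(u,t \right)} = u \frac{t + u}{u - 8} = u \frac{t + u}{-8 + u} = \frac{u \left(t + u\right)}{-8 + u}$)
$\left(\frac{11}{30} + \frac{26}{-23}\right) - 26 O{\left(11,-7 \right)} = \left(\frac{11}{30} + \frac{26}{-23}\right) - 26 \frac{11 \left(-7 + 11\right)}{-8 + 11} = \left(11 \cdot \frac{1}{30} + 26 \left(- \frac{1}{23}\right)\right) - 26 \cdot 11 \cdot \frac{1}{3} \cdot 4 = \left(\frac{11}{30} - \frac{26}{23}\right) - 26 \cdot 11 \cdot \frac{1}{3} \cdot 4 = - \frac{527}{690} - \frac{1144}{3} = - \frac{263647}{690}$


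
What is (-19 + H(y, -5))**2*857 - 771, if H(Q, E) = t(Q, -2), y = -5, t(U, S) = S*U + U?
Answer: 167201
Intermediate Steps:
t(U, S) = U + S*U
H(Q, E) = -Q (H(Q, E) = Q*(1 - 2) = Q*(-1) = -Q)
(-19 + H(y, -5))**2*857 - 771 = (-19 - 1*(-5))**2*857 - 771 = (-19 + 5)**2*857 - 771 = (-14)**2*857 - 771 = 196*857 - 771 = 167972 - 771 = 167201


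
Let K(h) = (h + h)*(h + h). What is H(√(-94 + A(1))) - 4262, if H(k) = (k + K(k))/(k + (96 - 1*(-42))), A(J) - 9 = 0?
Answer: (-4261*√85 + 588496*I)/(√85 - 138*I) ≈ -4264.4 + 0.23038*I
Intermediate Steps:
A(J) = 9 (A(J) = 9 + 0 = 9)
K(h) = 4*h² (K(h) = (2*h)*(2*h) = 4*h²)
H(k) = (k + 4*k²)/(138 + k) (H(k) = (k + 4*k²)/(k + (96 - 1*(-42))) = (k + 4*k²)/(k + (96 + 42)) = (k + 4*k²)/(k + 138) = (k + 4*k²)/(138 + k))
H(√(-94 + A(1))) - 4262 = √(-94 + 9)*(1 + 4*√(-94 + 9))/(138 + √(-94 + 9)) - 4262 = √(-85)*(1 + 4*√(-85))/(138 + √(-85)) - 4262 = (I*√85)*(1 + 4*(I*√85))/(138 + I*√85) - 4262 = (I*√85)*(1 + 4*I*√85)/(138 + I*√85) - 4262 = I*√85*(1 + 4*I*√85)/(138 + I*√85) - 4262 = -4262 + I*√85*(1 + 4*I*√85)/(138 + I*√85)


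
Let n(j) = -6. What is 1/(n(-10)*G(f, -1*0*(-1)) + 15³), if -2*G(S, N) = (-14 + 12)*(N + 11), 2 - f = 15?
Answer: 1/3309 ≈ 0.00030221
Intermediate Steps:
f = -13 (f = 2 - 1*15 = 2 - 15 = -13)
G(S, N) = 11 + N (G(S, N) = -(-14 + 12)*(N + 11)/2 = -(-1)*(11 + N) = -(-22 - 2*N)/2 = 11 + N)
1/(n(-10)*G(f, -1*0*(-1)) + 15³) = 1/(-6*(11 - 1*0*(-1)) + 15³) = 1/(-6*(11 + 0*(-1)) + 3375) = 1/(-6*(11 + 0) + 3375) = 1/(-6*11 + 3375) = 1/(-66 + 3375) = 1/3309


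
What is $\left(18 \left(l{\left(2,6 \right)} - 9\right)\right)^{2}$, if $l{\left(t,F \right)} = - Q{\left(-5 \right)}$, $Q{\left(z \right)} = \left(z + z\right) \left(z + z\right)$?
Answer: $3849444$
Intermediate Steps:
$Q{\left(z \right)} = 4 z^{2}$ ($Q{\left(z \right)} = 2 z 2 z = 4 z^{2}$)
$l{\left(t,F \right)} = -100$ ($l{\left(t,F \right)} = - 4 \left(-5\right)^{2} = - 4 \cdot 25 = \left(-1\right) 100 = -100$)
$\left(18 \left(l{\left(2,6 \right)} - 9\right)\right)^{2} = \left(18 \left(-100 - 9\right)\right)^{2} = \left(18 \left(-109\right)\right)^{2} = \left(-1962\right)^{2} = 3849444$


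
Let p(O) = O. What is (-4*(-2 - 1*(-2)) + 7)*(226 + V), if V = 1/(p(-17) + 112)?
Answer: 150297/95 ≈ 1582.1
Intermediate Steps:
V = 1/95 (V = 1/(-17 + 112) = 1/95 ≈ 0.010526)
(-4*(-2 - 1*(-2)) + 7)*(226 + V) = (-4*(-2 - 1*(-2)) + 7)*(226 + 1/95) = (-4*(-2 + 2) + 7)*(21471/95) = (-4*0 + 7)*(21471/95) = (0 + 7)*(21471/95) = 7*(21471/95) = 150297/95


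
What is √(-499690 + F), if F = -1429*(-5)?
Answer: I*√492545 ≈ 701.82*I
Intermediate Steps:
F = 7145
√(-499690 + F) = √(-499690 + 7145) = √(-492545) = I*√492545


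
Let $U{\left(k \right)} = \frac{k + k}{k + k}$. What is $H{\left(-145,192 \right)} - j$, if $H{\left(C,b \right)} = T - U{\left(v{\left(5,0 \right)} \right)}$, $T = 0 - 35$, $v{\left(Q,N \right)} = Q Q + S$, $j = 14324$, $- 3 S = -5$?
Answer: $-14360$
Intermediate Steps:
$S = \frac{5}{3}$ ($S = \left(- \frac{1}{3}\right) \left(-5\right) = \frac{5}{3} \approx 1.6667$)
$v{\left(Q,N \right)} = \frac{5}{3} + Q^{2}$ ($v{\left(Q,N \right)} = Q Q + \frac{5}{3} = Q^{2} + \frac{5}{3} = \frac{5}{3} + Q^{2}$)
$T = -35$ ($T = 0 - 35 = -35$)
$U{\left(k \right)} = 1$ ($U{\left(k \right)} = \frac{2 k}{2 k} = 2 k \frac{1}{2 k} = 1$)
$H{\left(C,b \right)} = -36$ ($H{\left(C,b \right)} = -35 - 1 = -36$)
$H{\left(-145,192 \right)} - j = -36 - 14324 = -14360$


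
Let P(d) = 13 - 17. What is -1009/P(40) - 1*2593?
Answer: -9363/4 ≈ -2340.8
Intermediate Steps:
P(d) = -4
-1009/P(40) - 1*2593 = -1009/(-4) - 1*2593 = -1009*(-¼) - 2593 = 1009/4 - 2593 = -9363/4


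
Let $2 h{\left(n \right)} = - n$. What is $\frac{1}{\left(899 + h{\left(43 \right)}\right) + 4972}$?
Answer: $\frac{2}{11699} \approx 0.00017095$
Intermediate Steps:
$h{\left(n \right)} = - \frac{n}{2}$ ($h{\left(n \right)} = \frac{\left(-1\right) n}{2} = - \frac{n}{2}$)
$\frac{1}{\left(899 + h{\left(43 \right)}\right) + 4972} = \frac{1}{\left(899 - \frac{43}{2}\right) + 4972} = \frac{1}{\frac{1755}{2} + 4972} = \frac{1}{\frac{11699}{2}} = \frac{2}{11699}$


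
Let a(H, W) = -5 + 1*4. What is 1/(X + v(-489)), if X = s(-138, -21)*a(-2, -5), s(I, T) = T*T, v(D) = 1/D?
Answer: -489/215650 ≈ -0.0022676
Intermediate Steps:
a(H, W) = -1 (a(H, W) = -5 + 4 = -1)
s(I, T) = T²
X = -441 (X = (-21)²*(-1) = 441*(-1) = -441)
1/(X + v(-489)) = 1/(-441 + 1/(-489)) = 1/(-441 - 1/489) = 1/(-215650/489) = -489/215650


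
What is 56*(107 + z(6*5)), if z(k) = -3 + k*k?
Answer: 56224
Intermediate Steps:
z(k) = -3 + k²
56*(107 + z(6*5)) = 56*(107 + (-3 + (6*5)²)) = 56*(107 + (-3 + 30²)) = 56*(107 + (-3 + 900)) = 56*(107 + 897) = 56*1004 = 56224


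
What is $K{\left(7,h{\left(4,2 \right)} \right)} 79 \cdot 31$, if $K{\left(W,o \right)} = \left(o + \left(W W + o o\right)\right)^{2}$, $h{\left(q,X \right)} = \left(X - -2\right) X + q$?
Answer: $102919225$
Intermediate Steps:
$h{\left(q,X \right)} = q + X \left(2 + X\right)$ ($h{\left(q,X \right)} = \left(X + 2\right) X + q = \left(2 + X\right) X + q = X \left(2 + X\right) + q = q + X \left(2 + X\right)$)
$K{\left(W,o \right)} = \left(o + W^{2} + o^{2}\right)^{2}$ ($K{\left(W,o \right)} = \left(o + \left(W^{2} + o^{2}\right)\right)^{2} = \left(o + W^{2} + o^{2}\right)^{2}$)
$K{\left(7,h{\left(4,2 \right)} \right)} 79 \cdot 31 = \left(\left(4 + 2^{2} + 2 \cdot 2\right) + 7^{2} + \left(4 + 2^{2} + 2 \cdot 2\right)^{2}\right)^{2} \cdot 79 \cdot 31 = \left(\left(4 + 4 + 4\right) + 49 + \left(4 + 4 + 4\right)^{2}\right)^{2} \cdot 79 \cdot 31 = \left(12 + 49 + 12^{2}\right)^{2} \cdot 79 \cdot 31 = \left(12 + 49 + 144\right)^{2} \cdot 79 \cdot 31 = 205^{2} \cdot 79 \cdot 31 = 42025 \cdot 79 \cdot 31 = 3319975 \cdot 31 = 102919225$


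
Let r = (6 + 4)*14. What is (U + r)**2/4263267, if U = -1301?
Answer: 449307/1421089 ≈ 0.31617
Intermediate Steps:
r = 140 (r = 10*14 = 140)
(U + r)**2/4263267 = (-1301 + 140)**2/4263267 = (-1161)**2*(1/4263267) = 1347921*(1/4263267) = 449307/1421089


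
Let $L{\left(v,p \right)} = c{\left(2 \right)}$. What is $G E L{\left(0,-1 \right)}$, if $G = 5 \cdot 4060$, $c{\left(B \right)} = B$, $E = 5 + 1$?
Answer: $243600$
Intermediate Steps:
$E = 6$
$G = 20300$
$L{\left(v,p \right)} = 2$
$G E L{\left(0,-1 \right)} = 20300 \cdot 6 \cdot 2 = 20300 \cdot 12 = 243600$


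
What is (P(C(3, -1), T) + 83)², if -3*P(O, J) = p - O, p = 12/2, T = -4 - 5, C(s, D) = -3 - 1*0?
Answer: 6400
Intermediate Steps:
C(s, D) = -3 (C(s, D) = -3 + 0 = -3)
T = -9
p = 6 (p = 12*(½) = 6)
P(O, J) = -2 + O/3 (P(O, J) = -(6 - O)/3 = -2 + O/3)
(P(C(3, -1), T) + 83)² = ((-2 + (⅓)*(-3)) + 83)² = ((-2 - 1) + 83)² = (-3 + 83)² = 80² = 6400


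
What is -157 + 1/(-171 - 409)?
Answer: -91061/580 ≈ -157.00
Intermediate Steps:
-157 + 1/(-171 - 409) = -157 + 1/(-580) = -157 - 1/580 = -91061/580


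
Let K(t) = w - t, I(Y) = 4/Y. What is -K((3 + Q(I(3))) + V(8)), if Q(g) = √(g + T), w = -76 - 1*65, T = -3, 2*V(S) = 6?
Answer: 147 + I*√15/3 ≈ 147.0 + 1.291*I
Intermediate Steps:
V(S) = 3 (V(S) = (½)*6 = 3)
w = -141 (w = -76 - 65 = -141)
Q(g) = √(-3 + g) (Q(g) = √(g - 3) = √(-3 + g))
K(t) = -141 - t
-K((3 + Q(I(3))) + V(8)) = -(-141 - ((3 + √(-3 + 4/3)) + 3)) = -(-141 - ((3 + √(-5/3)) + 3)) = -(-141 - ((3 + I*√15/3) + 3)) = -(-141 - (6 + I*√15/3)) = -(-141 + (-6 - I*√15/3)) = -(-147 - I*√15/3) = 147 + I*√15/3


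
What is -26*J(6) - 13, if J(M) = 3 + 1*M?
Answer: -247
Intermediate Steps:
J(M) = 3 + M
-26*J(6) - 13 = -26*(3 + 6) - 13 = -26*9 - 13 = -234 - 13 = -247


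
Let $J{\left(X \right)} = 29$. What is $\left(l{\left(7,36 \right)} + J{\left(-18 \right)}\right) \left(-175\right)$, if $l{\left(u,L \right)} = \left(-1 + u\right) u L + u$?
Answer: $-270900$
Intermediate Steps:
$l{\left(u,L \right)} = u + L u \left(-1 + u\right)$ ($l{\left(u,L \right)} = \left(-1 + u\right) L u + u = L u \left(-1 + u\right) + u = u + L u \left(-1 + u\right)$)
$\left(l{\left(7,36 \right)} + J{\left(-18 \right)}\right) \left(-175\right) = \left(7 \left(1 - 36 + 36 \cdot 7\right) + 29\right) \left(-175\right) = \left(7 \left(1 - 36 + 252\right) + 29\right) \left(-175\right) = \left(7 \cdot 217 + 29\right) \left(-175\right) = \left(1519 + 29\right) \left(-175\right) = 1548 \left(-175\right) = -270900$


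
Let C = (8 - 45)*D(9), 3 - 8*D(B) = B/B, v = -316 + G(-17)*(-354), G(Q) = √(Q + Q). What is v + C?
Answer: -1301/4 - 354*I*√34 ≈ -325.25 - 2064.2*I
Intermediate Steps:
G(Q) = √2*√Q (G(Q) = √(2*Q) = √2*√Q)
v = -316 - 354*I*√34 (v = -316 + (√2*√(-17))*(-354) = -316 + (√2*(I*√17))*(-354) = -316 + (I*√34)*(-354) = -316 - 354*I*√34 ≈ -316.0 - 2064.2*I)
D(B) = ¼ (D(B) = 3/8 - B/(8*B) = 3/8 - ⅛*1 = 3/8 - ⅛ = ¼)
C = -37/4 (C = (8 - 45)*(¼) = -37*¼ = -37/4 ≈ -9.2500)
v + C = (-316 - 354*I*√34) - 37/4 = -1301/4 - 354*I*√34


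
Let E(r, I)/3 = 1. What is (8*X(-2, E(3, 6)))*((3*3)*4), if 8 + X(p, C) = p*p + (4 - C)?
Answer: -864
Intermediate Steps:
E(r, I) = 3 (E(r, I) = 3*1 = 3)
X(p, C) = -4 + p² - C (X(p, C) = -8 + (p*p + (4 - C)) = -8 + (p² + (4 - C)) = -8 + (4 + p² - C) = -4 + p² - C)
(8*X(-2, E(3, 6)))*((3*3)*4) = (8*(-4 + (-2)² - 1*3))*((3*3)*4) = (8*(-4 + 4 - 3))*(9*4) = (8*(-3))*36 = -24*36 = -864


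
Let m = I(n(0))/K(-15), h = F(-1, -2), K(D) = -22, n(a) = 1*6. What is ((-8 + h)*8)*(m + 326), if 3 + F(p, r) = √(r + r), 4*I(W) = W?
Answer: -28682 + 57364*I/11 ≈ -28682.0 + 5214.9*I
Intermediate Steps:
n(a) = 6
I(W) = W/4
F(p, r) = -3 + √2*√r (F(p, r) = -3 + √(r + r) = -3 + √(2*r) = -3 + √2*√r)
h = -3 + 2*I (h = -3 + √2*√(-2) = -3 + √2*(I*√2) = -3 + 2*I ≈ -3.0 + 2.0*I)
m = -3/44 (m = ((¼)*6)/(-22) = (3/2)*(-1/22) = -3/44 ≈ -0.068182)
((-8 + h)*8)*(m + 326) = ((-8 + (-3 + 2*I))*8)*(-3/44 + 326) = ((-11 + 2*I)*8)*(14341/44) = (-88 + 16*I)*(14341/44) = -28682 + 57364*I/11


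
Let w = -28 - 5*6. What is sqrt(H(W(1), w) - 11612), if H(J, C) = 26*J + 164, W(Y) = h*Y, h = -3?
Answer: I*sqrt(11526) ≈ 107.36*I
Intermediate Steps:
w = -58 (w = -28 - 1*30 = -28 - 30 = -58)
W(Y) = -3*Y
H(J, C) = 164 + 26*J
sqrt(H(W(1), w) - 11612) = sqrt((164 + 26*(-3*1)) - 11612) = sqrt((164 + 26*(-3)) - 11612) = sqrt((164 - 78) - 11612) = sqrt(86 - 11612) = sqrt(-11526) = I*sqrt(11526)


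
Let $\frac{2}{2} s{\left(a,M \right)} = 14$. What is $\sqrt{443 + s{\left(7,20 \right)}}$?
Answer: $\sqrt{457} \approx 21.378$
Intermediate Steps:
$s{\left(a,M \right)} = 14$
$\sqrt{443 + s{\left(7,20 \right)}} = \sqrt{443 + 14} = \sqrt{457}$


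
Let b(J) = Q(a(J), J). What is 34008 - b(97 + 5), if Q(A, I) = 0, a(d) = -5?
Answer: 34008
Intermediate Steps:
b(J) = 0
34008 - b(97 + 5) = 34008 - 1*0 = 34008 + 0 = 34008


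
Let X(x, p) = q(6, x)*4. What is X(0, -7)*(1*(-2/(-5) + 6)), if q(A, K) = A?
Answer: 768/5 ≈ 153.60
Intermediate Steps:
X(x, p) = 24 (X(x, p) = 6*4 = 24)
X(0, -7)*(1*(-2/(-5) + 6)) = 24*(1*(-2/(-5) + 6)) = 24*(1*(-2*(-1/5) + 6)) = 24*(1*(2/5 + 6)) = 24*(1*(32/5)) = 24*(32/5) = 768/5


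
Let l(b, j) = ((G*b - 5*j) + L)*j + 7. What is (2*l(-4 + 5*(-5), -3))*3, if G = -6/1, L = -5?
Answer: -3270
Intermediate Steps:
G = -6 (G = -6*1 = -6)
l(b, j) = 7 + j*(-5 - 6*b - 5*j) (l(b, j) = ((-6*b - 5*j) - 5)*j + 7 = (-5 - 6*b - 5*j)*j + 7 = j*(-5 - 6*b - 5*j) + 7 = 7 + j*(-5 - 6*b - 5*j))
(2*l(-4 + 5*(-5), -3))*3 = (2*(7 - 5*(-3) - 5*(-3)**2 - 6*(-4 + 5*(-5))*(-3)))*3 = (2*(7 + 15 - 5*9 - 6*(-4 - 25)*(-3)))*3 = (2*(7 + 15 - 45 - 6*(-29)*(-3)))*3 = (2*(7 + 15 - 45 - 522))*3 = (2*(-545))*3 = -1090*3 = -3270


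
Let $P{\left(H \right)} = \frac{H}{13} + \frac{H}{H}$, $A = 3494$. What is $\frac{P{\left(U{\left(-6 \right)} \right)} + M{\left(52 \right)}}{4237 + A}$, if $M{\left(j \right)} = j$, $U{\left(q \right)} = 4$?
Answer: $\frac{77}{11167} \approx 0.0068953$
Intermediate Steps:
$P{\left(H \right)} = 1 + \frac{H}{13}$ ($P{\left(H \right)} = H \frac{1}{13} + 1 = \frac{H}{13} + 1 = 1 + \frac{H}{13}$)
$\frac{P{\left(U{\left(-6 \right)} \right)} + M{\left(52 \right)}}{4237 + A} = \frac{\left(1 + \frac{1}{13} \cdot 4\right) + 52}{4237 + 3494} = \frac{\left(1 + \frac{4}{13}\right) + 52}{7731} = \left(\frac{17}{13} + 52\right) \frac{1}{7731} = \frac{693}{13} \cdot \frac{1}{7731} = \frac{77}{11167}$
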